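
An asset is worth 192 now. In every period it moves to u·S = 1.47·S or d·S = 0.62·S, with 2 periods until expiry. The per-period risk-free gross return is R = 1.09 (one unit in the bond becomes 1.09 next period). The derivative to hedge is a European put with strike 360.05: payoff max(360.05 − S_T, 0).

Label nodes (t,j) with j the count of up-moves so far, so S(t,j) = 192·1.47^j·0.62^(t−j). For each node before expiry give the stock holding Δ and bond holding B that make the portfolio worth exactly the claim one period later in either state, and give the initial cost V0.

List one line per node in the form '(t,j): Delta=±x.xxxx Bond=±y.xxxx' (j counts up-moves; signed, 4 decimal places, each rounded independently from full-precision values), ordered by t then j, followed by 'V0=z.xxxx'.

No-arbitrage ⇒ martingale measure with p* = (R−d)/(u−d) = 0.5529.
Terminal payoffs: V(2,0)=286.2452, V(2,1)=185.0612, V(2,2)=0.0000
Node (1,0) S=119.0400: V=(p*·185.0612+(1−p*)·286.2452)/1.09=211.2811; Δ=(185.0612−286.2452)/(174.9888−73.8048)=-1.0000; B=V−Δ·S=330.3211
Node (1,1) S=282.2400: V=(p*·0.0000+(1−p*)·185.0612)/1.09=75.9021; Δ=(0.0000−185.0612)/(414.8928−174.9888)=-0.7714; B=V−Δ·S=293.6211
Node (0,0) S=192.0000: V=(p*·75.9021+(1−p*)·211.2811)/1.09=125.1600; Δ=(75.9021−211.2811)/(282.2400−119.0400)=-0.8295; B=V−Δ·S=284.4295
Check: Δ(0,0)·S0 + B(0,0) = 125.1600 = V0.

(0,0): Delta=-0.8295 Bond=284.4295
(1,0): Delta=-1.0000 Bond=330.3211
(1,1): Delta=-0.7714 Bond=293.6211
V0=125.1600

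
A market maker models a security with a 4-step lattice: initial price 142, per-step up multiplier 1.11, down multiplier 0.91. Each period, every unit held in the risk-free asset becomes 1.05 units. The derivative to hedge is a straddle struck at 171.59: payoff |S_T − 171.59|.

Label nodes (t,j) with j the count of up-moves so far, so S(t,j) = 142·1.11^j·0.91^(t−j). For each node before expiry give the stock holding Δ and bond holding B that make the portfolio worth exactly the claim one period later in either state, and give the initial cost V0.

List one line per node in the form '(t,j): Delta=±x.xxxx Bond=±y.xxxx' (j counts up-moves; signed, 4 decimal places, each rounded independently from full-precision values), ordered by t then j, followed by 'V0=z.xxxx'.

The replicating-portfolio and risk-neutral prices coincide; use p* = (1.05−0.91)/(1.11−0.91) = 0.7000 for the latter.
Terminal payoffs: V(4,0)=74.2136, V(4,1)=52.8121, V(4,2)=26.7071, V(4,3)=5.1353, V(4,4)=43.9760
(3,0): S=107.0071. Δ = (V_up−V_dn)/(S_up−S_dn) = (52.8121−74.2136)/(118.7779−97.3764) = -1.0000. V = [p*·52.8121 + (1−p*)·74.2136]/1.05 = 56.4120. B = V − Δ·S = 163.4190.
(3,1): S=130.5251. Δ = (V_up−V_dn)/(S_up−S_dn) = (26.7071−52.8121)/(144.8829−118.7779) = -1.0000. V = [p*·26.7071 + (1−p*)·52.8121]/1.05 = 32.8939. B = V − Δ·S = 163.4190.
(3,2): S=159.2120. Δ = (V_up−V_dn)/(S_up−S_dn) = (5.1353−26.7071)/(176.7253−144.8829) = -0.6775. V = [p*·5.1353 + (1−p*)·26.7071]/1.05 = 11.0541. B = V − Δ·S = 118.9133.
(3,3): S=194.2036. Δ = (V_up−V_dn)/(S_up−S_dn) = (43.9760−5.1353)/(215.5660−176.7253) = 1.0000. V = [p*·43.9760 + (1−p*)·5.1353]/1.05 = 30.7846. B = V − Δ·S = -163.4190.
(2,0): S=117.5902. Δ = (V_up−V_dn)/(S_up−S_dn) = (32.8939−56.4120)/(130.5251−107.0071) = -1.0000. V = [p*·32.8939 + (1−p*)·56.4120]/1.05 = 38.0470. B = V − Δ·S = 155.6372.
(2,1): S=143.4342. Δ = (V_up−V_dn)/(S_up−S_dn) = (11.0541−32.8939)/(159.2120−130.5251) = -0.7613. V = [p*·11.0541 + (1−p*)·32.8939]/1.05 = 16.7677. B = V − Δ·S = 125.9667.
(2,2): S=174.9582. Δ = (V_up−V_dn)/(S_up−S_dn) = (30.7846−11.0541)/(194.2036−159.2120) = 0.5639. V = [p*·30.7846 + (1−p*)·11.0541]/1.05 = 23.6814. B = V − Δ·S = -74.9708.
(1,0): S=129.2200. Δ = (V_up−V_dn)/(S_up−S_dn) = (16.7677−38.0470)/(143.4342−117.5902) = -0.8234. V = [p*·16.7677 + (1−p*)·38.0470]/1.05 = 22.0490. B = V − Δ·S = 128.4456.
(1,1): S=157.6200. Δ = (V_up−V_dn)/(S_up−S_dn) = (23.6814−16.7677)/(174.9582−143.4342) = 0.2193. V = [p*·23.6814 + (1−p*)·16.7677]/1.05 = 20.5783. B = V − Δ·S = -13.9901.
(0,0): S=142.0000. Δ = (V_up−V_dn)/(S_up−S_dn) = (20.5783−22.0490)/(157.6200−129.2200) = -0.0518. V = [p*·20.5783 + (1−p*)·22.0490]/1.05 = 20.0186. B = V − Δ·S = 27.3720.
The time-0 hedge costs 20.0186, which is the no-arbitrage price.

(0,0): Delta=-0.0518 Bond=27.3720
(1,0): Delta=-0.8234 Bond=128.4456
(1,1): Delta=0.2193 Bond=-13.9901
(2,0): Delta=-1.0000 Bond=155.6372
(2,1): Delta=-0.7613 Bond=125.9667
(2,2): Delta=0.5639 Bond=-74.9708
(3,0): Delta=-1.0000 Bond=163.4190
(3,1): Delta=-1.0000 Bond=163.4190
(3,2): Delta=-0.6775 Bond=118.9133
(3,3): Delta=1.0000 Bond=-163.4190
V0=20.0186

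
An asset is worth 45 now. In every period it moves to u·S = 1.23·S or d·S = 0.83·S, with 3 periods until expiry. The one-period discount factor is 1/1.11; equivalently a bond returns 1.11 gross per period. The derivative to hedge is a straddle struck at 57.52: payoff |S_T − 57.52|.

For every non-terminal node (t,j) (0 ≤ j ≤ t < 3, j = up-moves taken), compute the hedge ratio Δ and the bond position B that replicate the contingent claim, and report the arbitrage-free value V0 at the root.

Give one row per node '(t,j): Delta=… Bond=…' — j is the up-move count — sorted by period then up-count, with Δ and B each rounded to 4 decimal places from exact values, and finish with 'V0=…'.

(0,0): Delta=0.1586 Bond=3.0737
(1,0): Delta=-1.0000 Bond=46.6845
(1,1): Delta=0.4936 Bond=-15.1337
(2,0): Delta=-1.0000 Bond=51.8198
(2,1): Delta=-1.0000 Bond=51.8198
(2,2): Delta=0.9256 Bond=-46.2062
V0=10.2095

Risk-neutral probability p* = (R−d)/(u−d) = (1.11−0.83)/(1.23−0.83) = 0.7000.
Payoff layer (t=3): V(3,0)=31.7896, V(3,1)=19.3894, V(3,2)=1.0132, V(3,3)=26.2190
  t=2,j=0: stock 31.0005 → up 38.1306 (V=19.3894), down 25.7304 (V=31.7896). Price 20.8193; hedge Δ=-1.0000, bond B=51.8198.
  t=2,j=1: stock 45.9405 → up 56.5068 (V=1.0132), down 38.1306 (V=19.3894). Price 5.8793; hedge Δ=-1.0000, bond B=51.8198.
  t=2,j=2: stock 68.0805 → up 83.7390 (V=26.2190), down 56.5068 (V=1.0132). Price 16.8083; hedge Δ=0.9256, bond B=-46.2062.
  t=1,j=0: stock 37.3500 → up 45.9405 (V=5.8793), down 31.0005 (V=20.8193). Price 9.3345; hedge Δ=-1.0000, bond B=46.6845.
  t=1,j=1: stock 55.3500 → up 68.0805 (V=16.8083), down 45.9405 (V=5.8793). Price 12.1889; hedge Δ=0.4936, bond B=-15.1337.
  t=0,j=0: stock 45.0000 → up 55.3500 (V=12.1889), down 37.3500 (V=9.3345). Price 10.2095; hedge Δ=0.1586, bond B=3.0737.
Check: Δ(0,0)·S0 + B(0,0) = 10.2095 = V0.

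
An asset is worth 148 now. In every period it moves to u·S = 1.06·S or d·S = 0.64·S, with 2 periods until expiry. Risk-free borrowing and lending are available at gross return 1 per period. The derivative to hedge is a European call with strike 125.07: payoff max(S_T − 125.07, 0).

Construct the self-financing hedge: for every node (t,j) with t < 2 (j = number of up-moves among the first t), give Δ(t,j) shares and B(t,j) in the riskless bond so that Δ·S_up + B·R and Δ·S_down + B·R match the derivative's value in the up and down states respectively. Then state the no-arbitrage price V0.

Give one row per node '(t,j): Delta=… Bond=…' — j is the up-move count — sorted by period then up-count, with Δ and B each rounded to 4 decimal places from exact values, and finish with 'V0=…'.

Since d<R<u, set p* = (R−d)/(u−d) = 0.8571; price each node as the discounted p*-expectation of its children.
Terminal values V(2,·): V(2,0)=0.0000, V(2,1)=0.0000, V(2,2)=41.2228
Node (1,0) S=94.7200: V=(p*·0.0000+(1−p*)·0.0000)/1=0.0000; Δ=(0.0000−0.0000)/(100.4032−60.6208)=0.0000; B=V−Δ·S=0.0000
Node (1,1) S=156.8800: V=(p*·41.2228+(1−p*)·0.0000)/1=35.3338; Δ=(41.2228−0.0000)/(166.2928−100.4032)=0.6256; B=V−Δ·S=-62.8157
Node (0,0) S=148.0000: V=(p*·35.3338+(1−p*)·0.0000)/1=30.2861; Δ=(35.3338−0.0000)/(156.8800−94.7200)=0.5684; B=V−Δ·S=-53.8420
Root portfolio cost Δ·148+B reproduces V0=30.2861.

(0,0): Delta=0.5684 Bond=-53.8420
(1,0): Delta=0.0000 Bond=0.0000
(1,1): Delta=0.6256 Bond=-62.8157
V0=30.2861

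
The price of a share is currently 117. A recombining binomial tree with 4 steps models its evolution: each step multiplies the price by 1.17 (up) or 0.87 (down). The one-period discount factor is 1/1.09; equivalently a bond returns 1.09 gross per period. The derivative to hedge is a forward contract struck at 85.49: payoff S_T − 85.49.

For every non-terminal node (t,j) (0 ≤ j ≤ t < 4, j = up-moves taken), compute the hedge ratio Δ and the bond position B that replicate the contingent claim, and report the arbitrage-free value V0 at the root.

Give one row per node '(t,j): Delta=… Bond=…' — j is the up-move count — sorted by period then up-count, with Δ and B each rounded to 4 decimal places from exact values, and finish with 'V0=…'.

No-arbitrage ⇒ martingale measure with p* = (R−d)/(u−d) = 0.7333.
Terminal payoffs: V(4,0)=-18.4610, V(4,1)=4.6525, V(4,2)=35.7361, V(4,3)=77.5382, V(4,4)=133.7548
Node (3,0) S=77.0449: V=(p*·4.6525+(1−p*)·-18.4610)/1.09=-1.3863; Δ=(4.6525−-18.4610)/(90.1425−67.0290)=1.0000; B=V−Δ·S=-78.4312
Node (3,1) S=103.6120: V=(p*·35.7361+(1−p*)·4.6525)/1.09=25.1808; Δ=(35.7361−4.6525)/(121.2261−90.1425)=1.0000; B=V−Δ·S=-78.4312
Node (3,2) S=139.3403: V=(p*·77.5382+(1−p*)·35.7361)/1.09=60.9091; Δ=(77.5382−35.7361)/(163.0282−121.2261)=1.0000; B=V−Δ·S=-78.4312
Node (3,3) S=187.3887: V=(p*·133.7548+(1−p*)·77.5382)/1.09=108.9575; Δ=(133.7548−77.5382)/(219.2448−163.0282)=1.0000; B=V−Δ·S=-78.4312
Node (2,0) S=88.5573: V=(p*·25.1808+(1−p*)·-1.3863)/1.09=16.6021; Δ=(25.1808−-1.3863)/(103.6120−77.0449)=1.0000; B=V−Δ·S=-71.9552
Node (2,1) S=119.0943: V=(p*·60.9091+(1−p*)·25.1808)/1.09=47.1391; Δ=(60.9091−25.1808)/(139.3403−103.6120)=1.0000; B=V−Δ·S=-71.9552
Node (2,2) S=160.1613: V=(p*·108.9575+(1−p*)·60.9091)/1.09=88.2061; Δ=(108.9575−60.9091)/(187.3887−139.3403)=1.0000; B=V−Δ·S=-71.9552
Node (1,0) S=101.7900: V=(p*·47.1391+(1−p*)·16.6021)/1.09=35.7760; Δ=(47.1391−16.6021)/(119.0943−88.5573)=1.0000; B=V−Δ·S=-66.0140
Node (1,1) S=136.8900: V=(p*·88.2061+(1−p*)·47.1391)/1.09=70.8760; Δ=(88.2061−47.1391)/(160.1613−119.0943)=1.0000; B=V−Δ·S=-66.0140
Node (0,0) S=117.0000: V=(p*·70.8760+(1−p*)·35.7760)/1.09=56.4367; Δ=(70.8760−35.7760)/(136.8900−101.7900)=1.0000; B=V−Δ·S=-60.5633
Check: Δ(0,0)·S0 + B(0,0) = 56.4367 = V0.

(0,0): Delta=1.0000 Bond=-60.5633
(1,0): Delta=1.0000 Bond=-66.0140
(1,1): Delta=1.0000 Bond=-66.0140
(2,0): Delta=1.0000 Bond=-71.9552
(2,1): Delta=1.0000 Bond=-71.9552
(2,2): Delta=1.0000 Bond=-71.9552
(3,0): Delta=1.0000 Bond=-78.4312
(3,1): Delta=1.0000 Bond=-78.4312
(3,2): Delta=1.0000 Bond=-78.4312
(3,3): Delta=1.0000 Bond=-78.4312
V0=56.4367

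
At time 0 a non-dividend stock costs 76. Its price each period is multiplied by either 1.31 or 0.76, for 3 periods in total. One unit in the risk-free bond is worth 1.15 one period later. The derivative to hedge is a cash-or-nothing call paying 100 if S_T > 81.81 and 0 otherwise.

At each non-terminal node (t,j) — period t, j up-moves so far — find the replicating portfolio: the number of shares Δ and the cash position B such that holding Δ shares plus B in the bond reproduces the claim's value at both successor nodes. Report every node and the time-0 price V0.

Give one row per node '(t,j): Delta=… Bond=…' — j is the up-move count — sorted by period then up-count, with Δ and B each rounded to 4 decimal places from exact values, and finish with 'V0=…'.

(0,0): Delta=0.7463 Bond=-4.4235
(1,0): Delta=1.9409 Bond=-74.0896
(1,1): Delta=0.4620 Bond=23.2217
(2,0): Delta=0.0000 Bond=0.0000
(2,1): Delta=2.4029 Bond=-120.1581
(2,2): Delta=0.0000 Bond=86.9565
V0=52.2958

Risk-neutral probability p* = (R−d)/(u−d) = (1.15−0.76)/(1.31−0.76) = 0.7091.
Terminal values V(3,·): V(3,0)=0.0000, V(3,1)=0.0000, V(3,2)=100.0000, V(3,3)=100.0000
  t=2,j=0: stock 43.8976 → up 57.5059 (V=0.0000), down 33.3622 (V=0.0000). Price 0.0000; hedge Δ=0.0000, bond B=0.0000.
  t=2,j=1: stock 75.6656 → up 99.1219 (V=100.0000), down 57.5059 (V=0.0000). Price 61.6601; hedge Δ=2.4029, bond B=-120.1581.
  t=2,j=2: stock 130.4236 → up 170.8549 (V=100.0000), down 99.1219 (V=100.0000). Price 86.9565; hedge Δ=0.0000, bond B=86.9565.
  t=1,j=0: stock 57.7600 → up 75.6656 (V=61.6601), down 43.8976 (V=0.0000). Price 38.0197; hedge Δ=1.9409, bond B=-74.0896.
  t=1,j=1: stock 99.5600 → up 130.4236 (V=86.9565), down 75.6656 (V=61.6601). Price 69.2153; hedge Δ=0.4620, bond B=23.2217.
  t=0,j=0: stock 76.0000 → up 99.5600 (V=69.2153), down 57.7600 (V=38.0197). Price 52.2958; hedge Δ=0.7463, bond B=-4.4235.
Root portfolio cost Δ·76+B reproduces V0=52.2958.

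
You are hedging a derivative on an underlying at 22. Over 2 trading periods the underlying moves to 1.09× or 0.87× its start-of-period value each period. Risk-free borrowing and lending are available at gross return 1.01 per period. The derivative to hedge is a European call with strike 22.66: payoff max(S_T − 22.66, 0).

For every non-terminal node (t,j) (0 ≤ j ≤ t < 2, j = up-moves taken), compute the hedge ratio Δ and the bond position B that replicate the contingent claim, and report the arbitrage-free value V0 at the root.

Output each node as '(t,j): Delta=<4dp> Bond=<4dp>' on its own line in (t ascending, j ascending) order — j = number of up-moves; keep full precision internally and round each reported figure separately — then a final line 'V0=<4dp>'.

Risk-neutral probability p* = (R−d)/(u−d) = (1.01−0.87)/(1.09−0.87) = 0.6364.
Terminal values V(2,·): V(2,0)=0.0000, V(2,1)=0.0000, V(2,2)=3.4782
(1,0): S=19.1400. Δ = (V_up−V_dn)/(S_up−S_dn) = (0.0000−0.0000)/(20.8626−16.6518) = 0.0000. V = [p*·0.0000 + (1−p*)·0.0000]/1.01 = 0.0000. B = V − Δ·S = 0.0000.
(1,1): S=23.9800. Δ = (V_up−V_dn)/(S_up−S_dn) = (3.4782−0.0000)/(26.1382−20.8626) = 0.6593. V = [p*·3.4782 + (1−p*)·0.0000]/1.01 = 2.1915. B = V − Δ·S = -13.6185.
(0,0): S=22.0000. Δ = (V_up−V_dn)/(S_up−S_dn) = (2.1915−0.0000)/(23.9800−19.1400) = 0.4528. V = [p*·2.1915 + (1−p*)·0.0000]/1.01 = 1.3808. B = V − Δ·S = -8.5805.
Check: Δ(0,0)·S0 + B(0,0) = 1.3808 = V0.

(0,0): Delta=0.4528 Bond=-8.5805
(1,0): Delta=0.0000 Bond=0.0000
(1,1): Delta=0.6593 Bond=-13.6185
V0=1.3808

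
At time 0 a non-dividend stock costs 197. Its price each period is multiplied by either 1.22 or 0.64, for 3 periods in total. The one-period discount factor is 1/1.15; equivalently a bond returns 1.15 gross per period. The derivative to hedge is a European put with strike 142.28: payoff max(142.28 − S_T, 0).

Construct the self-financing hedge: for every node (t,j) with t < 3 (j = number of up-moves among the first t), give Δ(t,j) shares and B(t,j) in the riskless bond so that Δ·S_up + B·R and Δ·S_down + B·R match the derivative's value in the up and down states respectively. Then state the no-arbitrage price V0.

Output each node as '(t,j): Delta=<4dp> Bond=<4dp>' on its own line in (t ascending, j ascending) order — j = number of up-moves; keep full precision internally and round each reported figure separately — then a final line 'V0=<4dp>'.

No-arbitrage ⇒ martingale measure with p* = (R−d)/(u−d) = 0.8793.
At expiry t=3: V(3,0)=90.6376, V(3,1)=43.8367, V(3,2)=0.0000, V(3,3)=0.0000
  t=2,j=0: stock 80.6912 → up 98.4433 (V=43.8367), down 51.6424 (V=90.6376). Price 43.0305; hedge Δ=-1.0000, bond B=123.7217.
  t=2,j=1: stock 153.8176 → up 187.6575 (V=0.0000), down 98.4433 (V=43.8367). Price 4.6006; hedge Δ=-0.4914, bond B=80.1811.
  t=2,j=2: stock 293.2148 → up 357.7221 (V=0.0000), down 187.6575 (V=0.0000). Price 0.0000; hedge Δ=0.0000, bond B=0.0000.
  t=1,j=0: stock 126.0800 → up 153.8176 (V=4.6006), down 80.6912 (V=43.0305). Price 8.0336; hedge Δ=-0.5255, bond B=74.2922.
  t=1,j=1: stock 240.3400 → up 293.2148 (V=0.0000), down 153.8176 (V=4.6006). Price 0.4828; hedge Δ=-0.0330, bond B=8.4148.
  t=0,j=0: stock 197.0000 → up 240.3400 (V=0.4828), down 126.0800 (V=8.0336). Price 1.2123; hedge Δ=-0.0661, bond B=14.2309.
Each (Δ,B) replicates both successor values, so the strategy is self-financing and V0 is arbitrage-free.

(0,0): Delta=-0.0661 Bond=14.2309
(1,0): Delta=-0.5255 Bond=74.2922
(1,1): Delta=-0.0330 Bond=8.4148
(2,0): Delta=-1.0000 Bond=123.7217
(2,1): Delta=-0.4914 Bond=80.1811
(2,2): Delta=0.0000 Bond=0.0000
V0=1.2123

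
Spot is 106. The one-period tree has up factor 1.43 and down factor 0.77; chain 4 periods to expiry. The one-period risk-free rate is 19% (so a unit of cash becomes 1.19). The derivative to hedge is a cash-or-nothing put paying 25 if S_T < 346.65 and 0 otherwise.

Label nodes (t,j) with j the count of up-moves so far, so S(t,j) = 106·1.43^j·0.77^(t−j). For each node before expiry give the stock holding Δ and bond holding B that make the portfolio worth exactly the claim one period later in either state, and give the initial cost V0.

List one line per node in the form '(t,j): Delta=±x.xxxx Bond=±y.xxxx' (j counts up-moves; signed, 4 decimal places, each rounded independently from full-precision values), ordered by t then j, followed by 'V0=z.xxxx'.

Under the risk-neutral measure, an up-move has probability p* = (R−d)/(u−d) = 0.6364 and values discount at R = 1.19.
Terminal values V(4,·): V(4,0)=25.0000, V(4,1)=25.0000, V(4,2)=25.0000, V(4,3)=25.0000, V(4,4)=0.0000
Node (3,0) S=48.3925: V=(p*·25.0000+(1−p*)·25.0000)/1.19=21.0084; Δ=(25.0000−25.0000)/(69.2013−37.2622)=0.0000; B=V−Δ·S=21.0084
Node (3,1) S=89.8718: V=(p*·25.0000+(1−p*)·25.0000)/1.19=21.0084; Δ=(25.0000−25.0000)/(128.5166−69.2013)=0.0000; B=V−Δ·S=21.0084
Node (3,2) S=166.9047: V=(p*·25.0000+(1−p*)·25.0000)/1.19=21.0084; Δ=(25.0000−25.0000)/(238.6738−128.5166)=0.0000; B=V−Δ·S=21.0084
Node (3,3) S=309.9659: V=(p*·0.0000+(1−p*)·25.0000)/1.19=7.6394; Δ=(0.0000−25.0000)/(443.2513−238.6738)=-0.1222; B=V−Δ·S=45.5182
Node (2,0) S=62.8474: V=(p*·21.0084+(1−p*)·21.0084)/1.19=17.6541; Δ=(21.0084−21.0084)/(89.8718−48.3925)=0.0000; B=V−Δ·S=17.6541
Node (2,1) S=116.7166: V=(p*·21.0084+(1−p*)·21.0084)/1.19=17.6541; Δ=(21.0084−21.0084)/(166.9047−89.8718)=0.0000; B=V−Δ·S=17.6541
Node (2,2) S=216.7594: V=(p*·7.6394+(1−p*)·21.0084)/1.19=10.5049; Δ=(7.6394−21.0084)/(309.9659−166.9047)=-0.0934; B=V−Δ·S=30.7610
Node (1,0) S=81.6200: V=(p*·17.6541+(1−p*)·17.6541)/1.19=14.8354; Δ=(17.6541−17.6541)/(116.7166−62.8474)=0.0000; B=V−Δ·S=14.8354
Node (1,1) S=151.5800: V=(p*·10.5049+(1−p*)·17.6541)/1.19=11.0123; Δ=(10.5049−17.6541)/(216.7594−116.7166)=-0.0715; B=V−Δ·S=21.8444
Node (0,0) S=106.0000: V=(p*·11.0123+(1−p*)·14.8354)/1.19=10.4223; Δ=(11.0123−14.8354)/(151.5800−81.6200)=-0.0546; B=V−Δ·S=16.2149
Check: Δ(0,0)·S0 + B(0,0) = 10.4223 = V0.

(0,0): Delta=-0.0546 Bond=16.2149
(1,0): Delta=0.0000 Bond=14.8354
(1,1): Delta=-0.0715 Bond=21.8444
(2,0): Delta=0.0000 Bond=17.6541
(2,1): Delta=0.0000 Bond=17.6541
(2,2): Delta=-0.0934 Bond=30.7610
(3,0): Delta=0.0000 Bond=21.0084
(3,1): Delta=0.0000 Bond=21.0084
(3,2): Delta=0.0000 Bond=21.0084
(3,3): Delta=-0.1222 Bond=45.5182
V0=10.4223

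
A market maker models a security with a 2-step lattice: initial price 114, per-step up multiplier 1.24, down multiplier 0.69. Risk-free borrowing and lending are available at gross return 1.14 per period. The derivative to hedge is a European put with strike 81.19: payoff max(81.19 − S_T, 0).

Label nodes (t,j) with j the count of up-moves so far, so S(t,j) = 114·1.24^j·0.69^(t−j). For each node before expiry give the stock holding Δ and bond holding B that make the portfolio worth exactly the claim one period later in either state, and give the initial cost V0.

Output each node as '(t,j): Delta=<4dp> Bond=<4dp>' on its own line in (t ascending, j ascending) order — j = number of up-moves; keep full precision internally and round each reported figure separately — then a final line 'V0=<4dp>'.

(0,0): Delta=-0.0685 Bond=8.4894
(1,0): Delta=-0.6221 Bond=53.2282
(1,1): Delta=0.0000 Bond=0.0000
V0=0.6846

Since d<R<u, set p* = (R−d)/(u−d) = 0.8182; price each node as the discounted p*-expectation of its children.
Payoff layer (t=2): V(2,0)=26.9146, V(2,1)=0.0000, V(2,2)=0.0000
(1,0): S=78.6600. Δ = (V_up−V_dn)/(S_up−S_dn) = (0.0000−26.9146)/(97.5384−54.2754) = -0.6221. V = [p*·0.0000 + (1−p*)·26.9146]/1.14 = 4.2926. B = V − Δ·S = 53.2282.
(1,1): S=141.3600. Δ = (V_up−V_dn)/(S_up−S_dn) = (0.0000−0.0000)/(175.2864−97.5384) = 0.0000. V = [p*·0.0000 + (1−p*)·0.0000]/1.14 = 0.0000. B = V − Δ·S = 0.0000.
(0,0): S=114.0000. Δ = (V_up−V_dn)/(S_up−S_dn) = (0.0000−4.2926)/(141.3600−78.6600) = -0.0685. V = [p*·0.0000 + (1−p*)·4.2926]/1.14 = 0.6846. B = V − Δ·S = 8.4894.
Root portfolio cost Δ·114+B reproduces V0=0.6846.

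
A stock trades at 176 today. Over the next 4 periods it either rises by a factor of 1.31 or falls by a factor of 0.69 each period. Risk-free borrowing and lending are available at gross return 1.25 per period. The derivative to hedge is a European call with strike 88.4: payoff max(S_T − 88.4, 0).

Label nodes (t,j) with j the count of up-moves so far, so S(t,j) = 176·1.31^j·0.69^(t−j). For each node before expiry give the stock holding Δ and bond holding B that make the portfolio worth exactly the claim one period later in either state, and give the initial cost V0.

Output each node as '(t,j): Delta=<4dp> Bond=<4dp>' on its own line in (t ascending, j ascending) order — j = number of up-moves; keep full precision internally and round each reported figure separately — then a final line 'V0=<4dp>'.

(0,0): Delta=0.9983 Bond=-35.8978
(1,0): Delta=0.9783 Bond=-42.4429
(1,1): Delta=0.9995 Bond=-45.1325
(2,0): Delta=0.7705 Bond=-35.6393
(2,1): Delta=0.9901 Bond=-54.9194
(2,2): Delta=1.0000 Bond=-56.5760
(3,0): Delta=0.0000 Bond=0.0000
(3,1): Delta=0.8140 Bond=-49.3223
(3,2): Delta=1.0000 Bond=-70.7200
(3,3): Delta=1.0000 Bond=-70.7200
V0=139.8101

Since d<R<u, set p* = (R−d)/(u−d) = 0.9032; price each node as the discounted p*-expectation of its children.
At expiry t=4: V(4,0)=0.0000, V(4,1)=0.0000, V(4,2)=55.3982, V(4,3)=184.6082, V(4,4)=429.9199
(3,0): S=57.8176. Δ = (V_up−V_dn)/(S_up−S_dn) = (0.0000−0.0000)/(75.7410−39.8941) = 0.0000. V = [p*·0.0000 + (1−p*)·0.0000]/1.25 = 0.0000. B = V − Δ·S = 0.0000.
(3,1): S=109.7696. Δ = (V_up−V_dn)/(S_up−S_dn) = (55.3982−0.0000)/(143.7982−75.7410) = 0.8140. V = [p*·55.3982 + (1−p*)·0.0000]/1.25 = 40.0297. B = V − Δ·S = -49.3223.
(3,2): S=208.4032. Δ = (V_up−V_dn)/(S_up−S_dn) = (184.6082−55.3982)/(273.0082−143.7982) = 1.0000. V = [p*·184.6082 + (1−p*)·55.3982]/1.25 = 137.6832. B = V − Δ·S = -70.7200.
(3,3): S=395.6640. Δ = (V_up−V_dn)/(S_up−S_dn) = (429.9199−184.6082)/(518.3199−273.0082) = 1.0000. V = [p*·429.9199 + (1−p*)·184.6082]/1.25 = 324.9440. B = V − Δ·S = -70.7200.
(2,0): S=83.7936. Δ = (V_up−V_dn)/(S_up−S_dn) = (40.0297−0.0000)/(109.7696−57.8176) = 0.7705. V = [p*·40.0297 + (1−p*)·0.0000]/1.25 = 28.9247. B = V − Δ·S = -35.6393.
(2,1): S=159.0864. Δ = (V_up−V_dn)/(S_up−S_dn) = (137.6832−40.0297)/(208.4032−109.7696) = 0.9901. V = [p*·137.6832 + (1−p*)·40.0297]/1.25 = 102.5863. B = V − Δ·S = -54.9194.
(2,2): S=302.0336. Δ = (V_up−V_dn)/(S_up−S_dn) = (324.9440−137.6832)/(395.6640−208.4032) = 1.0000. V = [p*·324.9440 + (1−p*)·137.6832]/1.25 = 245.4576. B = V − Δ·S = -56.5760.
(1,0): S=121.4400. Δ = (V_up−V_dn)/(S_up−S_dn) = (102.5863−28.9247)/(159.0864−83.7936) = 0.9783. V = [p*·102.5863 + (1−p*)·28.9247]/1.25 = 76.3662. B = V − Δ·S = -42.4429.
(1,1): S=230.5600. Δ = (V_up−V_dn)/(S_up−S_dn) = (245.4576−102.5863)/(302.0336−159.0864) = 0.9995. V = [p*·245.4576 + (1−p*)·102.5863]/1.25 = 185.3051. B = V − Δ·S = -45.1325.
(0,0): S=176.0000. Δ = (V_up−V_dn)/(S_up−S_dn) = (185.3051−76.3662)/(230.5600−121.4400) = 0.9983. V = [p*·185.3051 + (1−p*)·76.3662]/1.25 = 139.8101. B = V − Δ·S = -35.8978.
Self-financing check: at every node Δ·S+B equals the discounted successor values.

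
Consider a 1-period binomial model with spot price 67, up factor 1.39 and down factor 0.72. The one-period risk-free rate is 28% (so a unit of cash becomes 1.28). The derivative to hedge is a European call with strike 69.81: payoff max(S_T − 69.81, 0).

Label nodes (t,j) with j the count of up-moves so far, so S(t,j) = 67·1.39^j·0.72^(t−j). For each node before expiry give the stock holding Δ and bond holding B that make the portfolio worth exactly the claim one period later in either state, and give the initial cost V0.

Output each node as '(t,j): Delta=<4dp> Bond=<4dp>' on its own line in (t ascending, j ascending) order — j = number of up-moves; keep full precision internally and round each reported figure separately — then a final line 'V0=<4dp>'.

(0,0): Delta=0.5195 Bond=-19.5784
V0=15.2276

Since d<R<u, set p* = (R−d)/(u−d) = 0.8358; price each node as the discounted p*-expectation of its children.
At expiry t=1: V(1,0)=0.0000, V(1,1)=23.3200
Node (0,0) S=67.0000: V=(p*·23.3200+(1−p*)·0.0000)/1.28=15.2276; Δ=(23.3200−0.0000)/(93.1300−48.2400)=0.5195; B=V−Δ·S=-19.5784
Check: Δ(0,0)·S0 + B(0,0) = 15.2276 = V0.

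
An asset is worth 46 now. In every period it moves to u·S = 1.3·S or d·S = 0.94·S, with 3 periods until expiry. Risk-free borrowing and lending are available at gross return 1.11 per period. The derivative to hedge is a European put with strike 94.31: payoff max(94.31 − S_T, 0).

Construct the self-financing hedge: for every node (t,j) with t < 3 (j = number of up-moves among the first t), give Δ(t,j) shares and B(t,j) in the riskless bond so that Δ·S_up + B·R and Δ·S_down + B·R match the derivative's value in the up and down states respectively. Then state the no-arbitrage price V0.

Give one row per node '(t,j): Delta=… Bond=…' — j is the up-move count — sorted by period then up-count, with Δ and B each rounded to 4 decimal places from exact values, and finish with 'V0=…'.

Under the risk-neutral measure, an up-move has probability p* = (R−d)/(u−d) = 0.4722 and values discount at R = 1.11.
Payoff layer (t=3): V(3,0)=56.1031, V(3,1)=41.4707, V(3,2)=21.2344, V(3,3)=0.0000
  t=2,j=0: stock 40.6456 → up 52.8393 (V=41.4707), down 38.2069 (V=56.1031). Price 44.3184; hedge Δ=-1.0000, bond B=84.9640.
  t=2,j=1: stock 56.2120 → up 73.0756 (V=21.2344), down 52.8393 (V=41.4707). Price 28.7520; hedge Δ=-1.0000, bond B=84.9640.
  t=2,j=2: stock 77.7400 → up 101.0620 (V=0.0000), down 73.0756 (V=21.2344). Price 10.0964; hedge Δ=-0.7587, bond B=69.0809.
  t=1,j=0: stock 43.2400 → up 56.2120 (V=28.7520), down 40.6456 (V=44.3184). Price 33.3041; hedge Δ=-1.0000, bond B=76.5441.
  t=1,j=1: stock 59.8000 → up 77.7400 (V=10.0964), down 56.2120 (V=28.7520). Price 17.9661; hedge Δ=-0.8666, bond B=69.7870.
  t=0,j=0: stock 46.0000 → up 59.8000 (V=17.9661), down 43.2400 (V=33.3041). Price 23.4785; hedge Δ=-0.9262, bond B=66.0840.
Self-financing check: at every node Δ·S+B equals the discounted successor values.

(0,0): Delta=-0.9262 Bond=66.0840
(1,0): Delta=-1.0000 Bond=76.5441
(1,1): Delta=-0.8666 Bond=69.7870
(2,0): Delta=-1.0000 Bond=84.9640
(2,1): Delta=-1.0000 Bond=84.9640
(2,2): Delta=-0.7587 Bond=69.0809
V0=23.4785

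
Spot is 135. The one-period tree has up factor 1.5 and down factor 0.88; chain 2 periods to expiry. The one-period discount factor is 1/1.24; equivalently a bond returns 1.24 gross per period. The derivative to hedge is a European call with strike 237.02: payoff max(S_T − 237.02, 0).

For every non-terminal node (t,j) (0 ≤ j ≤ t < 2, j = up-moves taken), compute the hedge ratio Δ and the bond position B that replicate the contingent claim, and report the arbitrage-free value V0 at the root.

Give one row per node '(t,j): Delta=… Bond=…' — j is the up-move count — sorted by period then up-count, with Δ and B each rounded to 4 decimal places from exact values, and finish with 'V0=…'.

Since d<R<u, set p* = (R−d)/(u−d) = 0.5806; price each node as the discounted p*-expectation of its children.
Terminal payoffs: V(2,0)=0.0000, V(2,1)=0.0000, V(2,2)=66.7300
  t=1,j=0: stock 118.8000 → up 178.2000 (V=0.0000), down 104.5440 (V=0.0000). Price 0.0000; hedge Δ=0.0000, bond B=0.0000.
  t=1,j=1: stock 202.5000 → up 303.7500 (V=66.7300), down 178.2000 (V=0.0000). Price 31.2471; hedge Δ=0.5315, bond B=-76.3819.
  t=0,j=0: stock 135.0000 → up 202.5000 (V=31.2471), down 118.8000 (V=0.0000). Price 14.6319; hedge Δ=0.3733, bond B=-35.7668.
Self-financing check: at every node Δ·S+B equals the discounted successor values.

(0,0): Delta=0.3733 Bond=-35.7668
(1,0): Delta=0.0000 Bond=0.0000
(1,1): Delta=0.5315 Bond=-76.3819
V0=14.6319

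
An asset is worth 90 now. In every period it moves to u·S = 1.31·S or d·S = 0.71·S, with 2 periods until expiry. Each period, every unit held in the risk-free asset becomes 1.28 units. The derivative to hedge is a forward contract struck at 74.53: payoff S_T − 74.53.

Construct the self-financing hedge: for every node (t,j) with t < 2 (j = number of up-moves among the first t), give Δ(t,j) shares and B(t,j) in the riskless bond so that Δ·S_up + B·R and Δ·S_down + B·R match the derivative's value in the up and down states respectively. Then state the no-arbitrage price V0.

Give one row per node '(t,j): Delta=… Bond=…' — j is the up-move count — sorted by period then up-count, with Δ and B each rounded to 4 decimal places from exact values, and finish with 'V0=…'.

Risk-neutral probability p* = (R−d)/(u−d) = (1.28−0.71)/(1.31−0.71) = 0.9500.
At expiry t=2: V(2,0)=-29.1610, V(2,1)=9.1790, V(2,2)=79.9190
Node (1,0) S=63.9000: V=(p*·9.1790+(1−p*)·-29.1610)/1.28=5.6734; Δ=(9.1790−-29.1610)/(83.7090−45.3690)=1.0000; B=V−Δ·S=-58.2266
Node (1,1) S=117.9000: V=(p*·79.9190+(1−p*)·9.1790)/1.28=59.6734; Δ=(79.9190−9.1790)/(154.4490−83.7090)=1.0000; B=V−Δ·S=-58.2266
Node (0,0) S=90.0000: V=(p*·59.6734+(1−p*)·5.6734)/1.28=44.5105; Δ=(59.6734−5.6734)/(117.9000−63.9000)=1.0000; B=V−Δ·S=-45.4895
Self-financing check: at every node Δ·S+B equals the discounted successor values.

(0,0): Delta=1.0000 Bond=-45.4895
(1,0): Delta=1.0000 Bond=-58.2266
(1,1): Delta=1.0000 Bond=-58.2266
V0=44.5105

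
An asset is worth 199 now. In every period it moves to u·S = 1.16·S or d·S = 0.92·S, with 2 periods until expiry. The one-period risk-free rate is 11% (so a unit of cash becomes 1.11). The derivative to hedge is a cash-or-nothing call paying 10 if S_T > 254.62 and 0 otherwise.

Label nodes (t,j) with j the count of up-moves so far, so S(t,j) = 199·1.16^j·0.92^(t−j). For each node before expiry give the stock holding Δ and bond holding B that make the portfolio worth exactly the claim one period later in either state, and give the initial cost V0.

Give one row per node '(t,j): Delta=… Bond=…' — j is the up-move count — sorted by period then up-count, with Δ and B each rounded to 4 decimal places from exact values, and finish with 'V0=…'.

Risk-neutral probability p* = (R−d)/(u−d) = (1.11−0.92)/(1.16−0.92) = 0.7917.
Terminal values V(2,·): V(2,0)=0.0000, V(2,1)=0.0000, V(2,2)=10.0000
Node (1,0) S=183.0800: V=(p*·0.0000+(1−p*)·0.0000)/1.11=0.0000; Δ=(0.0000−0.0000)/(212.3728−168.4336)=0.0000; B=V−Δ·S=0.0000
Node (1,1) S=230.8400: V=(p*·10.0000+(1−p*)·0.0000)/1.11=7.1321; Δ=(10.0000−0.0000)/(267.7744−212.3728)=0.1805; B=V−Δ·S=-34.5345
Node (0,0) S=199.0000: V=(p*·7.1321+(1−p*)·0.0000)/1.11=5.0867; Δ=(7.1321−0.0000)/(230.8400−183.0800)=0.1493; B=V−Δ·S=-24.6305
Each (Δ,B) replicates both successor values, so the strategy is self-financing and V0 is arbitrage-free.

(0,0): Delta=0.1493 Bond=-24.6305
(1,0): Delta=0.0000 Bond=0.0000
(1,1): Delta=0.1805 Bond=-34.5345
V0=5.0867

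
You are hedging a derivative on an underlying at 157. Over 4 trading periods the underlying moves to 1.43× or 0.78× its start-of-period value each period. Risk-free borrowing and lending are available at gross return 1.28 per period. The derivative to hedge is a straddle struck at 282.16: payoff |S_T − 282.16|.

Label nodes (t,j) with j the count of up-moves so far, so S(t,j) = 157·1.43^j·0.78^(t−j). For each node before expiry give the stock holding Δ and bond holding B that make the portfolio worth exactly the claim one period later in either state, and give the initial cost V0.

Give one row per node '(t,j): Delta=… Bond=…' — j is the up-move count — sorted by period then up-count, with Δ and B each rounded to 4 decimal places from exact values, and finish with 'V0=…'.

(0,0): Delta=0.5601 Bond=-18.3876
(1,0): Delta=-0.3109 Bond=83.1215
(1,1): Delta=0.7026 Bond=-55.5334
(2,0): Delta=-1.0000 Bond=172.2168
(2,1): Delta=-0.1981 Bond=86.6492
(2,2): Delta=0.8500 Bond=-118.4024
(3,0): Delta=-1.0000 Bond=220.4375
(3,1): Delta=-1.0000 Bond=220.4375
(3,2): Delta=-0.0669 Bond=78.0530
(3,3): Delta=1.0000 Bond=-220.4375
V0=69.5404

Since d<R<u, set p* = (R−d)/(u−d) = 0.7692; price each node as the discounted p*-expectation of its children.
Terminal payoffs: V(4,0)=224.0464, V(4,1)=175.6183, V(4,2)=86.8336, V(4,3)=75.9384, V(4,4)=374.3537
  t=3,j=0: stock 74.5047 → up 106.5417 (V=175.6183), down 58.1136 (V=224.0464). Price 145.9328; hedge Δ=-1.0000, bond B=220.4375.
  t=3,j=1: stock 136.5919 → up 195.3264 (V=86.8336), down 106.5417 (V=175.6183). Price 83.8456; hedge Δ=-1.0000, bond B=220.4375.
  t=3,j=2: stock 250.4185 → up 358.0984 (V=75.9384), down 195.3264 (V=86.8336). Price 61.2911; hedge Δ=-0.0669, bond B=78.0530.
  t=3,j=3: stock 459.1005 → up 656.5137 (V=374.3537), down 358.0984 (V=75.9384). Price 238.6630; hedge Δ=1.0000, bond B=-220.4375.
  t=2,j=0: stock 95.5188 → up 136.5919 (V=83.8456), down 74.5047 (V=145.9328). Price 76.6980; hedge Δ=-1.0000, bond B=172.2168.
  t=2,j=1: stock 175.1178 → up 250.4185 (V=61.2911), down 136.5919 (V=83.8456). Price 51.9500; hedge Δ=-0.1981, bond B=86.6492.
  t=2,j=2: stock 321.0493 → up 459.1005 (V=238.6630), down 250.4185 (V=61.2911). Price 154.4774; hedge Δ=0.8500, bond B=-118.4024.
  t=1,j=0: stock 122.4600 → up 175.1178 (V=51.9500), down 95.5188 (V=76.6980). Price 45.0477; hedge Δ=-0.3109, bond B=83.1215.
  t=1,j=1: stock 224.5100 → up 321.0493 (V=154.4774), down 175.1178 (V=51.9500). Price 102.2009; hedge Δ=0.7026, bond B=-55.5334.
  t=0,j=0: stock 157.0000 → up 224.5100 (V=102.2009), down 122.4600 (V=45.0477). Price 69.5404; hedge Δ=0.5601, bond B=-18.3876.
Self-financing check: at every node Δ·S+B equals the discounted successor values.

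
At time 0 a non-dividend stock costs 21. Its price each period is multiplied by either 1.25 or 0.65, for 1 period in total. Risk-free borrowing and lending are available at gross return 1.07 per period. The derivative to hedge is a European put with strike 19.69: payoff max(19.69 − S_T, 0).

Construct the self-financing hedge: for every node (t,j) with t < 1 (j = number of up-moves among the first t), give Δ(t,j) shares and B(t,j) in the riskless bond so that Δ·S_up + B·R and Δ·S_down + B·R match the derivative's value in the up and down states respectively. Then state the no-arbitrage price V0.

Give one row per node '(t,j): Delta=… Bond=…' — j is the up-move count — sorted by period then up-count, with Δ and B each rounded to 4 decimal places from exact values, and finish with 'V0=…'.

No-arbitrage ⇒ martingale measure with p* = (R−d)/(u−d) = 0.7000.
At expiry t=1: V(1,0)=6.0400, V(1,1)=0.0000
Node (0,0) S=21.0000: V=(p*·0.0000+(1−p*)·6.0400)/1.07=1.6935; Δ=(0.0000−6.0400)/(26.2500−13.6500)=-0.4794; B=V−Δ·S=11.7601
Check: Δ(0,0)·S0 + B(0,0) = 1.6935 = V0.

(0,0): Delta=-0.4794 Bond=11.7601
V0=1.6935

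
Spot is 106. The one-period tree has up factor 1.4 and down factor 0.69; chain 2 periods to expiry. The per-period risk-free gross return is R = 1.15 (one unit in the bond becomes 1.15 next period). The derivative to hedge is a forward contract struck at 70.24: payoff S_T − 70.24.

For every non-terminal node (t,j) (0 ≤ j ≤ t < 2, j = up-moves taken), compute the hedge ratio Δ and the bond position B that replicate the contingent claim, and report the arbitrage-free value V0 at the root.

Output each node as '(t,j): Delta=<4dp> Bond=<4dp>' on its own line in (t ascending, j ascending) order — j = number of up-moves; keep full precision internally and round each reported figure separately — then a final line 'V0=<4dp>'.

(0,0): Delta=1.0000 Bond=-53.1115
(1,0): Delta=1.0000 Bond=-61.0783
(1,1): Delta=1.0000 Bond=-61.0783
V0=52.8885

Since d<R<u, set p* = (R−d)/(u−d) = 0.6479; price each node as the discounted p*-expectation of its children.
Terminal values V(2,·): V(2,0)=-19.7734, V(2,1)=32.1560, V(2,2)=137.5200
(1,0): S=73.1400. Δ = (V_up−V_dn)/(S_up−S_dn) = (32.1560−-19.7734)/(102.3960−50.4666) = 1.0000. V = [p*·32.1560 + (1−p*)·-19.7734]/1.15 = 12.0617. B = V − Δ·S = -61.0783.
(1,1): S=148.4000. Δ = (V_up−V_dn)/(S_up−S_dn) = (137.5200−32.1560)/(207.7600−102.3960) = 1.0000. V = [p*·137.5200 + (1−p*)·32.1560]/1.15 = 87.3217. B = V − Δ·S = -61.0783.
(0,0): S=106.0000. Δ = (V_up−V_dn)/(S_up−S_dn) = (87.3217−12.0617)/(148.4000−73.1400) = 1.0000. V = [p*·87.3217 + (1−p*)·12.0617]/1.15 = 52.8885. B = V − Δ·S = -53.1115.
Root portfolio cost Δ·106+B reproduces V0=52.8885.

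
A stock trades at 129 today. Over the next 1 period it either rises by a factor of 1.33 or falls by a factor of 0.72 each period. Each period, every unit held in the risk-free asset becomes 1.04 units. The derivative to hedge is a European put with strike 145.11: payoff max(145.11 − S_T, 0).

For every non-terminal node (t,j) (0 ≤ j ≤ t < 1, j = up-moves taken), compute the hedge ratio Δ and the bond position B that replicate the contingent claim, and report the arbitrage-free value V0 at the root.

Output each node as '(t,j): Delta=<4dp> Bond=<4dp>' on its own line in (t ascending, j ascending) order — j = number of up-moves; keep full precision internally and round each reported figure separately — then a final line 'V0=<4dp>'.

(0,0): Delta=-0.6637 Bond=109.4986
V0=23.8756

Since d<R<u, set p* = (R−d)/(u−d) = 0.5246; price each node as the discounted p*-expectation of its children.
Payoff layer (t=1): V(1,0)=52.2300, V(1,1)=0.0000
Node (0,0) S=129.0000: V=(p*·0.0000+(1−p*)·52.2300)/1.04=23.8756; Δ=(0.0000−52.2300)/(171.5700−92.8800)=-0.6637; B=V−Δ·S=109.4986
Self-financing check: at every node Δ·S+B equals the discounted successor values.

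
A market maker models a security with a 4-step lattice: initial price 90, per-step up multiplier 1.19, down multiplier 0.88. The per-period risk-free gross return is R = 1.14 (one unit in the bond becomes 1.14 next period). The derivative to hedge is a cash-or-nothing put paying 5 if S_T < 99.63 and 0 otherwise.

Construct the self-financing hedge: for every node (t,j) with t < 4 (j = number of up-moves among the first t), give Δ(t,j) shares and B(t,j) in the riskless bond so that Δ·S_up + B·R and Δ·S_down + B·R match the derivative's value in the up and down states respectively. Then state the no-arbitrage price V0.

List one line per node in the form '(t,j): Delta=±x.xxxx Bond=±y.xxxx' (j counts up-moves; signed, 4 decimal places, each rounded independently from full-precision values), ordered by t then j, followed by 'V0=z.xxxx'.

(0,0): Delta=-0.0412 Bond=4.0742
(1,0): Delta=-0.1102 Bond=10.1139
(1,1): Delta=-0.0314 Bond=3.5928
(2,0): Delta=0.0000 Bond=3.8473
(2,1): Delta=-0.1259 Bond=13.0073
(2,2): Delta=-0.0179 Bond=2.3821
(3,0): Delta=0.0000 Bond=4.3860
(3,1): Delta=0.0000 Bond=4.3860
(3,2): Delta=-0.1438 Bond=16.8364
(3,3): Delta=0.0000 Bond=0.0000
V0=0.3687

Risk-neutral probability p* = (R−d)/(u−d) = (1.14−0.88)/(1.19−0.88) = 0.8387.
At expiry t=4: V(4,0)=5.0000, V(4,1)=5.0000, V(4,2)=5.0000, V(4,3)=0.0000, V(4,4)=0.0000
Node (3,0) S=61.3325: V=(p*·5.0000+(1−p*)·5.0000)/1.14=4.3860; Δ=(5.0000−5.0000)/(72.9857−53.9726)=0.0000; B=V−Δ·S=4.3860
Node (3,1) S=82.9382: V=(p*·5.0000+(1−p*)·5.0000)/1.14=4.3860; Δ=(5.0000−5.0000)/(98.6965−72.9857)=0.0000; B=V−Δ·S=4.3860
Node (3,2) S=112.1551: V=(p*·0.0000+(1−p*)·5.0000)/1.14=0.7074; Δ=(0.0000−5.0000)/(133.4646−98.6965)=-0.1438; B=V−Δ·S=16.8364
Node (3,3) S=151.6643: V=(p*·0.0000+(1−p*)·0.0000)/1.14=0.0000; Δ=(0.0000−0.0000)/(180.4805−133.4646)=0.0000; B=V−Δ·S=0.0000
Node (2,0) S=69.6960: V=(p*·4.3860+(1−p*)·4.3860)/1.14=3.8473; Δ=(4.3860−4.3860)/(82.9382−61.3325)=0.0000; B=V−Δ·S=3.8473
Node (2,1) S=94.2480: V=(p*·0.7074+(1−p*)·4.3860)/1.14=1.1410; Δ=(0.7074−4.3860)/(112.1551−82.9382)=-0.1259; B=V−Δ·S=13.0073
Node (2,2) S=127.4490: V=(p*·0.0000+(1−p*)·0.7074)/1.14=0.1001; Δ=(0.0000−0.7074)/(151.6643−112.1551)=-0.0179; B=V−Δ·S=2.3821
Node (1,0) S=79.2000: V=(p*·1.1410+(1−p*)·3.8473)/1.14=1.3838; Δ=(1.1410−3.8473)/(94.2480−69.6960)=-0.1102; B=V−Δ·S=10.1139
Node (1,1) S=107.1000: V=(p*·0.1001+(1−p*)·1.1410)/1.14=0.2351; Δ=(0.1001−1.1410)/(127.4490−94.2480)=-0.0314; B=V−Δ·S=3.5928
Node (0,0) S=90.0000: V=(p*·0.2351+(1−p*)·1.3838)/1.14=0.3687; Δ=(0.2351−1.3838)/(107.1000−79.2000)=-0.0412; B=V−Δ·S=4.0742
The time-0 hedge costs 0.3687, which is the no-arbitrage price.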